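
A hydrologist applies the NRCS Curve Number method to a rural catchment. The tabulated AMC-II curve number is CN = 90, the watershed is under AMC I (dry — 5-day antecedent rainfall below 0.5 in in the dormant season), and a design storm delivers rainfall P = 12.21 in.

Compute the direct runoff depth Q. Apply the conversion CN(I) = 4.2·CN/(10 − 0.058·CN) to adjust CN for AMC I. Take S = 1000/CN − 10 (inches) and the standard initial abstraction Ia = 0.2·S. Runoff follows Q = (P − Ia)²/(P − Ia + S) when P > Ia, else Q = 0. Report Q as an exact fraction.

Q = 48738951361/5117534100 in ≈ 9.524 in

Dry (AMC I): CN(I) = 4.2·90/(10 − 0.058·90) = 378/(239/50) = 18900/239 ≈ 79.079
Max retention: S = 1000/(18900/239) − 10 = 500/189 in (≈ 2.646 in)
Ia = 0.2S: 0.2·2.646 = 0.529 in (exactly 100/189)
Excess rainfall: 12.210 − 0.529 = 11.681 in; P > Ia so Q > 0
Runoff Q = (P−Ia)²/(P−Ia+S) = (11.681)²/(11.681+2.646) = 48738951361/5117534100 ≈ 9.524 in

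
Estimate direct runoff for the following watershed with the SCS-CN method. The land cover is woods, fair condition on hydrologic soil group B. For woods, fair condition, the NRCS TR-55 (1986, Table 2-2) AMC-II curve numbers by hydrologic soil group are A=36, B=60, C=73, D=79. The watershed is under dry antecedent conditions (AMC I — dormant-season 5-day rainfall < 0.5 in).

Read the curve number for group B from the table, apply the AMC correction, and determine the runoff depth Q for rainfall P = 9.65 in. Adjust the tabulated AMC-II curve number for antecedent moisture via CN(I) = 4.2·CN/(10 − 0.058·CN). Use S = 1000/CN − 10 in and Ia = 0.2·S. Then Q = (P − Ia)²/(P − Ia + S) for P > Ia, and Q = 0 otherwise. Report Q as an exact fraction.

Q = 66569281/35480340 in ≈ 1.876 in

NRCS table: woods, fair condition, soil group B → CN(II) = 60
CN(I) from CN(II)=60: (4.2·60)/(10 − 0.058·60) = 6300/163 ≈ 38.650
S = 1000/(6300/163) − 10 = 1000/63 in ≈ 15.873 in
Ia = 0.2S: 0.2·15.873 = 3.175 in (exactly 200/63)
P − Ia = 9.650 − 3.175 = 8159/1260 ≈ 6.475 in (> 0, runoff occurs)
Runoff Q = (P−Ia)²/(P−Ia+S) = (6.475)²/(6.475+15.873) = 66569281/35480340 ≈ 1.876 in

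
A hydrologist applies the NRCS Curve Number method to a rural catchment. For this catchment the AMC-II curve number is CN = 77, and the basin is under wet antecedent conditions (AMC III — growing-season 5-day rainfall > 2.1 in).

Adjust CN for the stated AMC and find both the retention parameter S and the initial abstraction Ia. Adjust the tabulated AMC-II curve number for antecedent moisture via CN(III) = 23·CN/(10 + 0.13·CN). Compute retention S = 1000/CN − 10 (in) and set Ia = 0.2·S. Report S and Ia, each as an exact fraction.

Adjust CN=77 to AMC III: 23·77/(10 + 0.13·77) → 1771 ÷ (2001/100) = 7700/87 ≈ 88.506
S = 1000/(7700/87) − 10 = 100/77 in ≈ 1.299 in
Ia = 0.2·(100/77) = 20/77 in ≈ 0.260 in

S = 100/77 in ≈ 1.299 in; Ia = 20/77 in ≈ 0.260 in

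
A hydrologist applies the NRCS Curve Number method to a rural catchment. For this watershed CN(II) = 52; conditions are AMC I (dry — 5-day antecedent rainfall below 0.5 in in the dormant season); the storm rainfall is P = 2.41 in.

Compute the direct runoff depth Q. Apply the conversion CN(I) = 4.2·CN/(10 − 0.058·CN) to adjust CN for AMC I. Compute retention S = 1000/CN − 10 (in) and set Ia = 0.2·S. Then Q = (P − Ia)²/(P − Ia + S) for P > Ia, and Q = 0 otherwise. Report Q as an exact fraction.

Adjust CN=52 to AMC I: 4.2·52/(10 − 0.058·52) → (1092/5) ÷ (873/125) = 9100/291 ≈ 31.271
Retention S: 1000/CN − 10 with CN=31.271 → S = 2000/91 ≈ 21.978 in
Initial abstraction Ia = S/5 = (2000/91)/5 = 400/91 ≈ 4.396 in
P = 2.410 ≤ Ia = 4.396 in: entire storm abstracted, Q = 0.

Q = 0 in ≈ 0.000 in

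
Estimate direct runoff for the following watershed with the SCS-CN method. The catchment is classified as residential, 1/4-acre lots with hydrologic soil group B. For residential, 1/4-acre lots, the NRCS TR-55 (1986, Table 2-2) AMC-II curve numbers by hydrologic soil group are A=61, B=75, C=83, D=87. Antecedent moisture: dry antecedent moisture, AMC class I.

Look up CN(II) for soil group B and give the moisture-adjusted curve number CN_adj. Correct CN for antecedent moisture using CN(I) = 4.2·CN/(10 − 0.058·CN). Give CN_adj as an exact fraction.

NRCS table: residential, 1/4-acre lots, soil group B → CN(II) = 75
Dry (AMC I): CN(I) = 4.2·75/(10 − 0.058·75) = 315/(113/20) = 6300/113 ≈ 55.752

CN_adj = 6300/113 ≈ 55.752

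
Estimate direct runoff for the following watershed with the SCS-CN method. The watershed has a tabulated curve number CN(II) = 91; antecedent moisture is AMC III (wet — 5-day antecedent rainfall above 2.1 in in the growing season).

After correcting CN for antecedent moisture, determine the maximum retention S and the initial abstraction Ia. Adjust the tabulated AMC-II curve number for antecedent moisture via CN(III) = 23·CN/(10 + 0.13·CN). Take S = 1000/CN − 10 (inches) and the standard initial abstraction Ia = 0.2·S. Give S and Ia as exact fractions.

S = 900/2093 in ≈ 0.430 in; Ia = 180/2093 in ≈ 0.086 in

Wet (AMC III): CN(III) = 23·91/(10 + 0.13·91) = 2093/(2183/100) = 209300/2183 ≈ 95.877
Max retention: S = 1000/(209300/2183) − 10 = 900/2093 in (≈ 0.430 in)
Ia = 0.2S: 0.2·0.430 = 0.086 in (exactly 180/2093)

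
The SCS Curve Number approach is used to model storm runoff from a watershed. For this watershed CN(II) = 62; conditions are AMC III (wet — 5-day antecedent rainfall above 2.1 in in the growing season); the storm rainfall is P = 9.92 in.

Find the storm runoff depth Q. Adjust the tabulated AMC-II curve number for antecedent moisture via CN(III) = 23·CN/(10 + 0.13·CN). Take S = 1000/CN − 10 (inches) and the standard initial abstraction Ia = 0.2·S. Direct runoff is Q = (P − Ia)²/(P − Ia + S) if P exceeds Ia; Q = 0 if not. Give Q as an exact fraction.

Q = 3499665122/478654725 in ≈ 7.311 in

Adjust CN=62 to AMC III: 23·62/(10 + 0.13·62) → 1426 ÷ (903/50) = 71300/903 ≈ 78.959
S = 1000/(71300/903) − 10 = 1900/713 in ≈ 2.665 in
Initial abstraction Ia = S/5 = (1900/713)/5 = 380/713 ≈ 0.533 in
Excess rainfall: 9.920 − 0.533 = 9.387 in; P > Ia so Q > 0
Runoff Q = (P−Ia)²/(P−Ia+S) = (9.387)²/(9.387+2.665) = 3499665122/478654725 ≈ 7.311 in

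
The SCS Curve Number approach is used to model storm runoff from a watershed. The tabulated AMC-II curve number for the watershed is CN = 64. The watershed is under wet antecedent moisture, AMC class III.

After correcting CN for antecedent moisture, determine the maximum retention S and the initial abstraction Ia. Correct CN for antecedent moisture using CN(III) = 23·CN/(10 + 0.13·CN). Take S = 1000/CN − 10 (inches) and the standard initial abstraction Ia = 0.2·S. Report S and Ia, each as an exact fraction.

S = 225/92 in ≈ 2.446 in; Ia = 45/92 in ≈ 0.489 in

Adjust CN=64 to AMC III: 23·64/(10 + 0.13·64) → 1472 ÷ (458/25) = 18400/229 ≈ 80.349
Max retention: S = 1000/(18400/229) − 10 = 225/92 in (≈ 2.446 in)
Ia = 0.2·(225/92) = 45/92 in ≈ 0.489 in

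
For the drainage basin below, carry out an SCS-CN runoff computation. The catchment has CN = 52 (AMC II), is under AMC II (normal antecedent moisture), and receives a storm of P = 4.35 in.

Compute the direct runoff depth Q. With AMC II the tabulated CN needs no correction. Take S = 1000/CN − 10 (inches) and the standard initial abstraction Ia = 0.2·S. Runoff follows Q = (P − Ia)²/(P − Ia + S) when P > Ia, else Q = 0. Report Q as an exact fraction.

Q = 47089/88140 in ≈ 0.534 in

Average conditions: CN = 52 (no AMC adjustment).
Max retention: S = 1000/52 − 10 = 120/13 in (≈ 9.231 in)
Ia = 0.2S: 0.2·9.231 = 1.846 in (exactly 24/13)
P − Ia = 4.350 − 1.846 = 651/260 ≈ 2.504 in (> 0, runoff occurs)
Q = (651/260)²/((651/260) + 120/13) = (423801/67600)/(3051/260) = 47089/88140 in ≈ 0.534 in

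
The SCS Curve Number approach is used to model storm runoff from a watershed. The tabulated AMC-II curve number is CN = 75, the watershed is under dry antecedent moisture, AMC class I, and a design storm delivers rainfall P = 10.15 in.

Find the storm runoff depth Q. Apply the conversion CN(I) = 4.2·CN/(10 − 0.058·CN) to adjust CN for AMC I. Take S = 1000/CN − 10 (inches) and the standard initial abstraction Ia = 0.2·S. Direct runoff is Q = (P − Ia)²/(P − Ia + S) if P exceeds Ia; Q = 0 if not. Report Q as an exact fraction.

Dry (AMC I): CN(I) = 4.2·75/(10 − 0.058·75) = 315/(113/20) = 6300/113 ≈ 55.752
Max retention: S = 1000/(6300/113) − 10 = 500/63 in (≈ 7.937 in)
Ia = 0.2S: 0.2·7.937 = 1.587 in (exactly 100/63)
Excess rainfall: 10.150 − 1.587 = 8.563 in; P > Ia so Q > 0
Q: (10789/1260)² ÷ (20789/1260) = 116402521/26194140 in (≈ 4.444 in)

Q = 116402521/26194140 in ≈ 4.444 in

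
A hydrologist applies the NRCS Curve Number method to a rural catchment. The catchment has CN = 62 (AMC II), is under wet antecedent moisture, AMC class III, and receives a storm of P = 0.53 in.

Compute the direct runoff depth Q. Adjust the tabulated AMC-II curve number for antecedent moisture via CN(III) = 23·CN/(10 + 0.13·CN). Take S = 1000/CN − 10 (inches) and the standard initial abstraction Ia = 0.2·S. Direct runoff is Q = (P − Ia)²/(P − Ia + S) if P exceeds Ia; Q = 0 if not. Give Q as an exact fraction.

Wet (AMC III): CN(III) = 23·62/(10 + 0.13·62) = 1426/(903/50) = 71300/903 ≈ 78.959
Retention S: 1000/CN − 10 with CN=78.959 → S = 1900/713 ≈ 2.665 in
Ia = 0.2S: 0.2·2.665 = 0.533 in (exactly 380/713)
P = 0.530 ≤ Ia = 0.533 in: entire storm abstracted, Q = 0.

Q = 0 in ≈ 0.000 in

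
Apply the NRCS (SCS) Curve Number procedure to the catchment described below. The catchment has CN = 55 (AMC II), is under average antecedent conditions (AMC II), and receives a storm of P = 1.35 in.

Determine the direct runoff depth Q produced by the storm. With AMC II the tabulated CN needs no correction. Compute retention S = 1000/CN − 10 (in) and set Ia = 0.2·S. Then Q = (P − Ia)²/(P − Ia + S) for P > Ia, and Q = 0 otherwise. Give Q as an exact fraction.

Average conditions: CN = 55 (no AMC adjustment).
S = 1000/55 − 10 = 90/11 in ≈ 8.182 in
Ia = 0.2·(90/11) = 18/11 in ≈ 1.636 in
P = 1.350 ≤ Ia = 1.636 in: entire storm abstracted, Q = 0.

Q = 0 in ≈ 0.000 in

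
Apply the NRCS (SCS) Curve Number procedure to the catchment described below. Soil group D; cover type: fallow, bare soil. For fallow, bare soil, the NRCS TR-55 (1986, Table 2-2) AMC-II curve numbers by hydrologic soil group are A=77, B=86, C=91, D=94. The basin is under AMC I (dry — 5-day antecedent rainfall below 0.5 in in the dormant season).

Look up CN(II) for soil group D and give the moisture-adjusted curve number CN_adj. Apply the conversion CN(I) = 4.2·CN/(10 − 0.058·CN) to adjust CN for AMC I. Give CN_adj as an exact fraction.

NRCS table: fallow, bare soil, soil group D → CN(II) = 94
CN(I) from CN(II)=94: (4.2·94)/(10 − 0.058·94) = 32900/379 ≈ 86.807

CN_adj = 32900/379 ≈ 86.807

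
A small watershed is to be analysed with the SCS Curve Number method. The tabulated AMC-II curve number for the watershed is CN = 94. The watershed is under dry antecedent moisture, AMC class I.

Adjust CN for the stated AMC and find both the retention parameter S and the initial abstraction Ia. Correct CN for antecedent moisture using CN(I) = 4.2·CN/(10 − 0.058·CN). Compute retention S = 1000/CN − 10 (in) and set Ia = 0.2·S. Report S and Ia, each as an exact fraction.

S = 500/329 in ≈ 1.520 in; Ia = 100/329 in ≈ 0.304 in

Dry (AMC I): CN(I) = 4.2·94/(10 − 0.058·94) = (1974/5)/(1137/250) = 32900/379 ≈ 86.807
Retention S: 1000/CN − 10 with CN=86.807 → S = 500/329 ≈ 1.520 in
Ia = 0.2S: 0.2·1.520 = 0.304 in (exactly 100/329)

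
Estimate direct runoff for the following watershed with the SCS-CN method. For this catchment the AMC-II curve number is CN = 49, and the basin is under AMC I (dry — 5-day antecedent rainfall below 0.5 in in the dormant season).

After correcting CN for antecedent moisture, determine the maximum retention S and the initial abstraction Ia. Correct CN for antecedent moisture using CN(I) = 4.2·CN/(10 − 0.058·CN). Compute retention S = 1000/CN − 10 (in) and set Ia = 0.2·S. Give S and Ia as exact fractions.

S = 8500/343 in ≈ 24.781 in; Ia = 1700/343 in ≈ 4.956 in

Dry (AMC I): CN(I) = 4.2·49/(10 − 0.058·49) = (1029/5)/(3579/500) = 34300/1193 ≈ 28.751
Max retention: S = 1000/(34300/1193) − 10 = 8500/343 in (≈ 24.781 in)
Ia = 0.2S: 0.2·24.781 = 4.956 in (exactly 1700/343)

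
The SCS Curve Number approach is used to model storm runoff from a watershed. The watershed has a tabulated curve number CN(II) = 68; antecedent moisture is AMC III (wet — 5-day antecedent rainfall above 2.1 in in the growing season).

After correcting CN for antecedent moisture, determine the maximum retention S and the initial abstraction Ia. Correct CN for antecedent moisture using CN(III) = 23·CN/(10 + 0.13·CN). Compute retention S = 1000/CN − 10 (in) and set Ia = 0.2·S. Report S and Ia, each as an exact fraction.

S = 800/391 in ≈ 2.046 in; Ia = 160/391 in ≈ 0.409 in

Adjust CN=68 to AMC III: 23·68/(10 + 0.13·68) → 1564 ÷ (471/25) = 39100/471 ≈ 83.015
Max retention: S = 1000/(39100/471) − 10 = 800/391 in (≈ 2.046 in)
Initial abstraction Ia = S/5 = (800/391)/5 = 160/391 ≈ 0.409 in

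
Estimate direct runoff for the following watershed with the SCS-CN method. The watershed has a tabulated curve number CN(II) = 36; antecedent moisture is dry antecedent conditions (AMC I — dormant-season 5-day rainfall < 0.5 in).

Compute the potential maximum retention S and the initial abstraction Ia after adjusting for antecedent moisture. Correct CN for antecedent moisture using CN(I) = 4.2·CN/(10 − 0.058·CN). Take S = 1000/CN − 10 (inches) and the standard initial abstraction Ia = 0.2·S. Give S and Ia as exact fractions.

S = 8000/189 in ≈ 42.328 in; Ia = 1600/189 in ≈ 8.466 in

CN(I) from CN(II)=36: (4.2·36)/(10 − 0.058·36) = 18900/989 ≈ 19.110
Retention S: 1000/CN − 10 with CN=19.110 → S = 8000/189 ≈ 42.328 in
Ia = 0.2·(8000/189) = 1600/189 in ≈ 8.466 in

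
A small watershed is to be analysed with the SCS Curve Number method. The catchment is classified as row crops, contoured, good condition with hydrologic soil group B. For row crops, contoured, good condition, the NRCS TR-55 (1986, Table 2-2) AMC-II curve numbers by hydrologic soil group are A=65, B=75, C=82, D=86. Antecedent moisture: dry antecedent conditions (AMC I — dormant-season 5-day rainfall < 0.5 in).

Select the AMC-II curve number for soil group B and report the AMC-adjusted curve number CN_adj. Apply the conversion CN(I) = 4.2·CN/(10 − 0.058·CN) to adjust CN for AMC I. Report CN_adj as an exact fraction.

CN_adj = 6300/113 ≈ 55.752

NRCS table: row crops, contoured, good condition, soil group B → CN(II) = 75
CN(I) from CN(II)=75: (4.2·75)/(10 − 0.058·75) = 6300/113 ≈ 55.752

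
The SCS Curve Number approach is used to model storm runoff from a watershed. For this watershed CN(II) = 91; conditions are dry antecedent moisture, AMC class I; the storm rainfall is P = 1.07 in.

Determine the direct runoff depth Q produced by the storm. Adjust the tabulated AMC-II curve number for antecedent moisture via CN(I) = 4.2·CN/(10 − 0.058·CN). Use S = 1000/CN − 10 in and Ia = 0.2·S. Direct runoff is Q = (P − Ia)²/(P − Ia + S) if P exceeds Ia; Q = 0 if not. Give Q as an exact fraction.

Q = 1456109281/11985728300 in ≈ 0.121 in

Adjust CN=91 to AMC I: 4.2·91/(10 − 0.058·91) → (1911/5) ÷ (2361/500) = 63700/787 ≈ 80.940
S = 1000/(63700/787) − 10 = 1500/637 in ≈ 2.355 in
Initial abstraction Ia = S/5 = (1500/637)/5 = 300/637 ≈ 0.471 in
Since P=1.070 > Ia=0.471: effective rainfall P−Ia = 38159/63700 in
Runoff Q = (P−Ia)²/(P−Ia+S) = (0.599)²/(0.599+2.355) = 1456109281/11985728300 ≈ 0.121 in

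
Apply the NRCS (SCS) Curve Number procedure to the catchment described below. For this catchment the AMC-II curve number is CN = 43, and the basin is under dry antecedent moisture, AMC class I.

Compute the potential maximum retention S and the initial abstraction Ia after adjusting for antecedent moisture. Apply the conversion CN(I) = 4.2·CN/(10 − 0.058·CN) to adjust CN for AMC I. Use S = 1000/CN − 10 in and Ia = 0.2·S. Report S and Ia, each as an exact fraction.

Adjust CN=43 to AMC I: 4.2·43/(10 − 0.058·43) → (903/5) ÷ (3753/500) = 30100/1251 ≈ 24.061
S = 1000/(30100/1251) − 10 = 9500/301 in ≈ 31.561 in
Ia = 0.2S: 0.2·31.561 = 6.312 in (exactly 1900/301)

S = 9500/301 in ≈ 31.561 in; Ia = 1900/301 in ≈ 6.312 in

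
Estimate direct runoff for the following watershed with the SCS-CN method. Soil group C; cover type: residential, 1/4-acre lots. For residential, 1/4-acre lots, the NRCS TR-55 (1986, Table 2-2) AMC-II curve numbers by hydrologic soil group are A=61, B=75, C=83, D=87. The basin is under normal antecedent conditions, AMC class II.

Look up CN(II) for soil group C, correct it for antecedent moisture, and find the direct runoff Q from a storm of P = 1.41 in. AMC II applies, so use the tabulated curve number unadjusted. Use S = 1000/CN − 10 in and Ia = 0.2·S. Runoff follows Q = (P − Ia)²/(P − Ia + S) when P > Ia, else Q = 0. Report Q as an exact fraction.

Q = 68939809/210014900 in ≈ 0.328 in

NRCS table: residential, 1/4-acre lots, soil group C → CN(II) = 83
AMC II — tabulated CN = 83 applies directly.
Retention S: 1000/CN − 10 with CN=83.000 → S = 170/83 ≈ 2.048 in
Ia = 0.2S: 0.2·2.048 = 0.410 in (exactly 34/83)
Since P=1.410 > Ia=0.410: effective rainfall P−Ia = 8303/8300 in
Q: (8303/8300)² ÷ (25303/8300) = 68939809/210014900 in (≈ 0.328 in)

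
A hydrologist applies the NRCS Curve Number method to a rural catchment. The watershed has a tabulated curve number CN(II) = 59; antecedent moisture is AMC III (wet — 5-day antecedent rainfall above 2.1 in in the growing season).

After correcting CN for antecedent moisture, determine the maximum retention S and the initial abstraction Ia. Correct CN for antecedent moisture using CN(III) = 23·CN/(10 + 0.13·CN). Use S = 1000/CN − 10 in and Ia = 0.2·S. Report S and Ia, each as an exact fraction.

Adjust CN=59 to AMC III: 23·59/(10 + 0.13·59) → 1357 ÷ (1767/100) = 135700/1767 ≈ 76.797
S = 1000/(135700/1767) − 10 = 4100/1357 in ≈ 3.021 in
Initial abstraction Ia = S/5 = (4100/1357)/5 = 820/1357 ≈ 0.604 in

S = 4100/1357 in ≈ 3.021 in; Ia = 820/1357 in ≈ 0.604 in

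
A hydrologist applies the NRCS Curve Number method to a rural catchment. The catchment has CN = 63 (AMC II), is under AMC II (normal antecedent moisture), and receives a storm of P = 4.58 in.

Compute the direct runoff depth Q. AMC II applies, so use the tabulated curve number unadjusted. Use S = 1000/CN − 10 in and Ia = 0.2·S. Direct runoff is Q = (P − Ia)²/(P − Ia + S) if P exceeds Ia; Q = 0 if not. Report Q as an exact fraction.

Q = 115068529/92065050 in ≈ 1.250 in

CN(II) = 63; AMC II needs no correction.
S = 1000/63 − 10 = 370/63 in ≈ 5.873 in
Ia = 0.2S: 0.2·5.873 = 1.175 in (exactly 74/63)
Excess rainfall: 4.580 − 1.175 = 3.405 in; P > Ia so Q > 0
Runoff Q = (P−Ia)²/(P−Ia+S) = (3.405)²/(3.405+5.873) = 115068529/92065050 ≈ 1.250 in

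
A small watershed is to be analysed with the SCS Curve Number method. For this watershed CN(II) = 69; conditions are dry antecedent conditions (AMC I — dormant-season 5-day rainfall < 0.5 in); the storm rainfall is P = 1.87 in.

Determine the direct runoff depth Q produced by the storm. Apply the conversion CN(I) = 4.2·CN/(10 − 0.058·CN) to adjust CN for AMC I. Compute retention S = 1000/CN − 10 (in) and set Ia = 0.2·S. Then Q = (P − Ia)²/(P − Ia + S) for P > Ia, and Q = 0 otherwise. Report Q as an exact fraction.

CN(I) from CN(II)=69: (4.2·69)/(10 − 0.058·69) = 144900/2999 ≈ 48.316
Retention S: 1000/CN − 10 with CN=48.316 → S = 15500/1449 ≈ 10.697 in
Initial abstraction Ia = S/5 = (15500/1449)/5 = 3100/1449 ≈ 2.139 in
P = 1.870 ≤ Ia = 2.139 in: entire storm abstracted, Q = 0.

Q = 0 in ≈ 0.000 in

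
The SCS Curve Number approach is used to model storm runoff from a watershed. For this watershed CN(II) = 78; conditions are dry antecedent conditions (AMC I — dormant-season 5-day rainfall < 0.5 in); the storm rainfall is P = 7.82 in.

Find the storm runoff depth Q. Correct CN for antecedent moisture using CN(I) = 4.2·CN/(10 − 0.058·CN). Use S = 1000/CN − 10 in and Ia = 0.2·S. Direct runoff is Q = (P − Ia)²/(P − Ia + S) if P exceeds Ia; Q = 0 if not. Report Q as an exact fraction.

CN(I) from CN(II)=78: (4.2·78)/(10 − 0.058·78) = 81900/1369 ≈ 59.825
Retention S: 1000/CN − 10 with CN=59.825 → S = 5500/819 ≈ 6.716 in
Ia = 0.2S: 0.2·6.716 = 1.343 in (exactly 1100/819)
Since P=7.820 > Ia=1.343: effective rainfall P−Ia = 265229/40950 in
Runoff Q = (P−Ia)²/(P−Ia+S) = (6.477)²/(6.477+6.716) = 70346422441/22122377550 ≈ 3.180 in

Q = 70346422441/22122377550 in ≈ 3.180 in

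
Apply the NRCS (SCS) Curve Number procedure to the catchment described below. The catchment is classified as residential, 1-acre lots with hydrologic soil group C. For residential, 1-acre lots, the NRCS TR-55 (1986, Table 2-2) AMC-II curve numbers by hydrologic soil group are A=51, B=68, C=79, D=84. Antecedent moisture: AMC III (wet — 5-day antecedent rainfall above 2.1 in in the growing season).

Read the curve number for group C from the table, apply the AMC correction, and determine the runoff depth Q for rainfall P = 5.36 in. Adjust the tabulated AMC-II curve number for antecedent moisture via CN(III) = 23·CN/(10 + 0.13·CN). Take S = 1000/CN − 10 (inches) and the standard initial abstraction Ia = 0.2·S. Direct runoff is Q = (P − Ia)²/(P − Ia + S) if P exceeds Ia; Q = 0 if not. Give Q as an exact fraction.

Q = 27139374242/6483919075 in ≈ 4.186 in

NRCS table: residential, 1-acre lots, soil group C → CN(II) = 79
Wet (AMC III): CN(III) = 23·79/(10 + 0.13·79) = 1817/(2027/100) = 181700/2027 ≈ 89.640
S = 1000/(181700/2027) − 10 = 2100/1817 in ≈ 1.156 in
Initial abstraction Ia = S/5 = (2100/1817)/5 = 420/1817 ≈ 0.231 in
Since P=5.360 > Ia=0.231: effective rainfall P−Ia = 232978/45425 in
Runoff Q = (P−Ia)²/(P−Ia+S) = (5.129)²/(5.129+1.156) = 27139374242/6483919075 ≈ 4.186 in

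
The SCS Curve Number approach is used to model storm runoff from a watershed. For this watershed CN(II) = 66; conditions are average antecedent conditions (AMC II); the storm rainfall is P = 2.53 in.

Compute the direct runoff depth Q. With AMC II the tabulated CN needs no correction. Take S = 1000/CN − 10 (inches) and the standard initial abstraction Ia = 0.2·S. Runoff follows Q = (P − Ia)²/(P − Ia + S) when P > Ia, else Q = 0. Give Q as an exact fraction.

Q = 24492601/72431700 in ≈ 0.338 in

CN(II) = 66; AMC II needs no correction.
S = 1000/66 − 10 = 170/33 in ≈ 5.152 in
Ia = 0.2·(170/33) = 34/33 in ≈ 1.030 in
Since P=2.530 > Ia=1.030: effective rainfall P−Ia = 4949/3300 in
Q = (4949/3300)²/((4949/3300) + 170/33) = (24492601/10890000)/(21949/3300) = 24492601/72431700 in ≈ 0.338 in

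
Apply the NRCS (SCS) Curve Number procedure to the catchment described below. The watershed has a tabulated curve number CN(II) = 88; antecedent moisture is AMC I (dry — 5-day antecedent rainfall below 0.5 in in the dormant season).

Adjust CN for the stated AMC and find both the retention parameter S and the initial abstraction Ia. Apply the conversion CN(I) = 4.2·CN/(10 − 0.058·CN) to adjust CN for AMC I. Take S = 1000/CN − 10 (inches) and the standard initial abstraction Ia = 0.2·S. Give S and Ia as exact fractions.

CN(I) from CN(II)=88: (4.2·88)/(10 − 0.058·88) = 3850/51 ≈ 75.490
Retention S: 1000/CN − 10 with CN=75.490 → S = 250/77 ≈ 3.247 in
Ia = 0.2·(250/77) = 50/77 in ≈ 0.649 in

S = 250/77 in ≈ 3.247 in; Ia = 50/77 in ≈ 0.649 in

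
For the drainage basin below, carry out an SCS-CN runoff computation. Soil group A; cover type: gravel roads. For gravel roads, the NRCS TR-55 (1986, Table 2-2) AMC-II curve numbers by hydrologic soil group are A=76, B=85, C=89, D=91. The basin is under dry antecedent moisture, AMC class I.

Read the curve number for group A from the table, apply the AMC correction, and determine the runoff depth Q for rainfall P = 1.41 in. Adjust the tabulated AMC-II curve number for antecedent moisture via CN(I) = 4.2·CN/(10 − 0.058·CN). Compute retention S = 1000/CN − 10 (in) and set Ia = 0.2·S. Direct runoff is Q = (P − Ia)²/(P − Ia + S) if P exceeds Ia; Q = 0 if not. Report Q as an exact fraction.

NRCS table: gravel roads, soil group A → CN(II) = 76
Adjust CN=76 to AMC I: 4.2·76/(10 − 0.058·76) → (1596/5) ÷ (699/125) = 13300/233 ≈ 57.082
Retention S: 1000/CN − 10 with CN=57.082 → S = 1000/133 ≈ 7.519 in
Initial abstraction Ia = S/5 = (1000/133)/5 = 200/133 ≈ 1.504 in
P = 1.410 ≤ Ia = 1.504 in: entire storm abstracted, Q = 0.

Q = 0 in ≈ 0.000 in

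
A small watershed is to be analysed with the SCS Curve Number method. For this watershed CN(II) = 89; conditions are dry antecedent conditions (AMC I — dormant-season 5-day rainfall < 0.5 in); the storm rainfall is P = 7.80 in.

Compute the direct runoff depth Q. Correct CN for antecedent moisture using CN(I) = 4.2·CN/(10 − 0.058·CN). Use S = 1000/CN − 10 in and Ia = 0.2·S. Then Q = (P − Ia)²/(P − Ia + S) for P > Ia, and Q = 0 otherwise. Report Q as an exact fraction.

Adjust CN=89 to AMC I: 4.2·89/(10 − 0.058·89) → (1869/5) ÷ (2419/500) = 186900/2419 ≈ 77.263
S = 1000/(186900/2419) − 10 = 5500/1869 in ≈ 2.943 in
Initial abstraction Ia = S/5 = (5500/1869)/5 = 1100/1869 ≈ 0.589 in
Excess rainfall: 7.800 − 0.589 = 7.211 in; P > Ia so Q > 0
Q: (67391/9345)² ÷ (94891/9345) = 4541546881/886756395 in (≈ 5.122 in)

Q = 4541546881/886756395 in ≈ 5.122 in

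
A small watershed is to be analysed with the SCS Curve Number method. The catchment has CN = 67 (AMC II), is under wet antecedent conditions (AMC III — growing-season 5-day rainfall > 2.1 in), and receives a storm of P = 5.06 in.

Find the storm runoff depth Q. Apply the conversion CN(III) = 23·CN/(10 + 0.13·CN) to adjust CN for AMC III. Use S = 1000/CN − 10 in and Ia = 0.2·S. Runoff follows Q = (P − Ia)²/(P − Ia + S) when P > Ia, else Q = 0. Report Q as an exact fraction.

Adjust CN=67 to AMC III: 23·67/(10 + 0.13·67) → 1541 ÷ (1871/100) = 154100/1871 ≈ 82.362
Retention S: 1000/CN − 10 with CN=82.362 → S = 3300/1541 ≈ 2.141 in
Ia = 0.2S: 0.2·2.141 = 0.428 in (exactly 660/1541)
Since P=5.060 > Ia=0.428: effective rainfall P−Ia = 356873/77050 in
Q: (356873/77050)² ÷ (521873/77050) = 1052548249/332316650 in (≈ 3.167 in)

Q = 1052548249/332316650 in ≈ 3.167 in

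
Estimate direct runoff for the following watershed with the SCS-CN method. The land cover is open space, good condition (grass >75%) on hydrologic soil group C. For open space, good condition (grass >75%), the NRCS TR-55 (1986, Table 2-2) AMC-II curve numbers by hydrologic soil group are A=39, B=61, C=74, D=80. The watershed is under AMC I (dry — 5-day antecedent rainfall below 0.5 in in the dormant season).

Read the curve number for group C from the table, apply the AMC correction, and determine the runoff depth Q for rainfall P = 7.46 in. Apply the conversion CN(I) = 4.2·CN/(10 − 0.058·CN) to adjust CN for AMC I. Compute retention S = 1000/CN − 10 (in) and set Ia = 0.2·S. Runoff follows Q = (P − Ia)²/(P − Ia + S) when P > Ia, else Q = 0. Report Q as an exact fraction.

Q = 50544482041/21360545850 in ≈ 2.366 in

NRCS table: open space, good condition (grass >75%), soil group C → CN(II) = 74
Dry (AMC I): CN(I) = 4.2·74/(10 − 0.058·74) = (1554/5)/(1427/250) = 77700/1427 ≈ 54.450
Max retention: S = 1000/(77700/1427) − 10 = 6500/777 in (≈ 8.366 in)
Ia = 0.2S: 0.2·8.366 = 1.673 in (exactly 1300/777)
Excess rainfall: 7.460 − 1.673 = 5.787 in; P > Ia so Q > 0
Runoff Q = (P−Ia)²/(P−Ia+S) = (5.787)²/(5.787+8.366) = 50544482041/21360545850 ≈ 2.366 in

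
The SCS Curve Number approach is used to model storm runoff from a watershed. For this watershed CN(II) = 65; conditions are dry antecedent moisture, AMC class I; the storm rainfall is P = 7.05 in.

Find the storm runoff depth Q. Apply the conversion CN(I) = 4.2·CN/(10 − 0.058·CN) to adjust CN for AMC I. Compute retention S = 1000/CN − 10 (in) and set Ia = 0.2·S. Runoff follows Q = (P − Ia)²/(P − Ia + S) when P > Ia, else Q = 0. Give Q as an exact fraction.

Q = 12243001/10529220 in ≈ 1.163 in

CN(I) from CN(II)=65: (4.2·65)/(10 − 0.058·65) = 3900/89 ≈ 43.820
Max retention: S = 1000/(3900/89) − 10 = 500/39 in (≈ 12.821 in)
Ia = 0.2S: 0.2·12.821 = 2.564 in (exactly 100/39)
Since P=7.050 > Ia=2.564: effective rainfall P−Ia = 3499/780 in
Runoff Q = (P−Ia)²/(P−Ia+S) = (4.486)²/(4.486+12.821) = 12243001/10529220 ≈ 1.163 in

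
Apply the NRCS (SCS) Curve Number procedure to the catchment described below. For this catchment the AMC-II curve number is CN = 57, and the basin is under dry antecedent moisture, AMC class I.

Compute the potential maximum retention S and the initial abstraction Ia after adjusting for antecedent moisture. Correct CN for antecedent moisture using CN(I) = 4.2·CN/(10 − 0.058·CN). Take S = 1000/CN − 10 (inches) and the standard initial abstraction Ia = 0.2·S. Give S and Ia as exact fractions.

S = 21500/1197 in ≈ 17.962 in; Ia = 4300/1197 in ≈ 3.592 in

Dry (AMC I): CN(I) = 4.2·57/(10 − 0.058·57) = (1197/5)/(3347/500) = 119700/3347 ≈ 35.763
Max retention: S = 1000/(119700/3347) − 10 = 21500/1197 in (≈ 17.962 in)
Initial abstraction Ia = S/5 = (21500/1197)/5 = 4300/1197 ≈ 3.592 in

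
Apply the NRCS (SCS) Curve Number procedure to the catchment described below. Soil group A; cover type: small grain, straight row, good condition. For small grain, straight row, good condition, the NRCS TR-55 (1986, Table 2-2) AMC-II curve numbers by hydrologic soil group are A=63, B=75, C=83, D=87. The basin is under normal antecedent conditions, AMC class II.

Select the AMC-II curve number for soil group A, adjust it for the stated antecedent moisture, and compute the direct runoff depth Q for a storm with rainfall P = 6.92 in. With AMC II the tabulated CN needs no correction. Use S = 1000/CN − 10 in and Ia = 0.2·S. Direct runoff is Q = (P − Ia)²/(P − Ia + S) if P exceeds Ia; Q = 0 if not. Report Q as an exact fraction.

NRCS table: small grain, straight row, good condition, soil group A → CN(II) = 63
CN(II) = 63; AMC II needs no correction.
Max retention: S = 1000/63 − 10 = 370/63 in (≈ 5.873 in)
Initial abstraction Ia = S/5 = (370/63)/5 = 74/63 ≈ 1.175 in
Since P=6.920 > Ia=1.175: effective rainfall P−Ia = 9049/1575 in
Runoff Q = (P−Ia)²/(P−Ia+S) = (5.745)²/(5.745+5.873) = 81884401/28820925 ≈ 2.841 in

Q = 81884401/28820925 in ≈ 2.841 in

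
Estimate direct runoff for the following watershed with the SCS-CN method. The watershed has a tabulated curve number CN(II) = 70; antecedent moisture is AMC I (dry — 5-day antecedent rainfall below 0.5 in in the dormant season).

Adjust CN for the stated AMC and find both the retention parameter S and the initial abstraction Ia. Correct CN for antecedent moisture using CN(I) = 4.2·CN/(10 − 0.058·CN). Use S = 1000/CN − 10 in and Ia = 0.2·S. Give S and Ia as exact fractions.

S = 500/49 in ≈ 10.204 in; Ia = 100/49 in ≈ 2.041 in

Adjust CN=70 to AMC I: 4.2·70/(10 − 0.058·70) → 294 ÷ (297/50) = 4900/99 ≈ 49.495
S = 1000/(4900/99) − 10 = 500/49 in ≈ 10.204 in
Ia = 0.2·(500/49) = 100/49 in ≈ 2.041 in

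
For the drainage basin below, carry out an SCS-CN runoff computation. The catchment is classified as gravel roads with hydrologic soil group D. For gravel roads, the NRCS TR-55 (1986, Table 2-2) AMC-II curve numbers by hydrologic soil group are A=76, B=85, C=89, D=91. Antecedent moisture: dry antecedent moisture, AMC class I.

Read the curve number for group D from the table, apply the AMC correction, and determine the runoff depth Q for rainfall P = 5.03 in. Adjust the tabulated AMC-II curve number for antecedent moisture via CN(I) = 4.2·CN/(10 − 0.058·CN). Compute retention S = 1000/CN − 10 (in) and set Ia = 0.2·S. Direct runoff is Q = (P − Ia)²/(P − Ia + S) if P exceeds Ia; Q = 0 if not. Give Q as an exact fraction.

NRCS table: gravel roads, soil group D → CN(II) = 91
CN(I) from CN(II)=91: (4.2·91)/(10 − 0.058·91) = 63700/787 ≈ 80.940
S = 1000/(63700/787) − 10 = 1500/637 in ≈ 2.355 in
Initial abstraction Ia = S/5 = (1500/637)/5 = 300/637 ≈ 0.471 in
Excess rainfall: 5.030 − 0.471 = 4.559 in; P > Ia so Q > 0
Q: (290411/63700)² ÷ (440411/63700) = 84338548921/28054180700 in (≈ 3.006 in)

Q = 84338548921/28054180700 in ≈ 3.006 in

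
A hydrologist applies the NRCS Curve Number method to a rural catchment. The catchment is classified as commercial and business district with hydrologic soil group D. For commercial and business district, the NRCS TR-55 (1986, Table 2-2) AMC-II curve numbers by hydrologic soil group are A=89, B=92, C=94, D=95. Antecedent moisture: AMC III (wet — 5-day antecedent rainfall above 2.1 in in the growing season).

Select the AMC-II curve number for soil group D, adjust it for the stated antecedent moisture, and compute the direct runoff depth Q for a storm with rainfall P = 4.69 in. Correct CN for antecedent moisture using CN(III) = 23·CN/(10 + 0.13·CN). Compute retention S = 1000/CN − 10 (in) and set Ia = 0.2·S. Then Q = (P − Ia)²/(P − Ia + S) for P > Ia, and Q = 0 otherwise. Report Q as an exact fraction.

Q = 41189920209/9306046100 in ≈ 4.426 in

NRCS table: commercial and business district, soil group D → CN(II) = 95
Adjust CN=95 to AMC III: 23·95/(10 + 0.13·95) → 2185 ÷ (447/20) = 43700/447 ≈ 97.763
Retention S: 1000/CN − 10 with CN=97.763 → S = 100/437 ≈ 0.229 in
Ia = 0.2S: 0.2·0.229 = 0.046 in (exactly 20/437)
Excess rainfall: 4.690 − 0.046 = 4.644 in; P > Ia so Q > 0
Q: (202953/43700)² ÷ (212953/43700) = 41189920209/9306046100 in (≈ 4.426 in)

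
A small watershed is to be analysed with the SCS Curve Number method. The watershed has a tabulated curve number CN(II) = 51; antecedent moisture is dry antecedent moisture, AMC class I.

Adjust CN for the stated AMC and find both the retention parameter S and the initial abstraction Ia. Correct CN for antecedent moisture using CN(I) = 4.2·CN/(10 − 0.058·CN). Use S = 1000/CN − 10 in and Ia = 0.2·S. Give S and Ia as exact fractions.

Dry (AMC I): CN(I) = 4.2·51/(10 − 0.058·51) = (1071/5)/(3521/500) = 15300/503 ≈ 30.417
Retention S: 1000/CN − 10 with CN=30.417 → S = 3500/153 ≈ 22.876 in
Ia = 0.2·(3500/153) = 700/153 in ≈ 4.575 in

S = 3500/153 in ≈ 22.876 in; Ia = 700/153 in ≈ 4.575 in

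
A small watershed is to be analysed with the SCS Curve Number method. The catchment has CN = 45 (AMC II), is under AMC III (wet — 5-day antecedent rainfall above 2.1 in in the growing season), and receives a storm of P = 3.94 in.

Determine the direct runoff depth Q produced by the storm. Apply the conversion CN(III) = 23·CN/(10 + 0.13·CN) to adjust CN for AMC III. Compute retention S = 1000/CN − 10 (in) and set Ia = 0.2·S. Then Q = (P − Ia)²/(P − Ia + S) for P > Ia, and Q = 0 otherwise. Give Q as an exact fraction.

Q = 886788841/877462650 in ≈ 1.011 in

Adjust CN=45 to AMC III: 23·45/(10 + 0.13·45) → 1035 ÷ (317/20) = 20700/317 ≈ 65.300
Retention S: 1000/CN − 10 with CN=65.300 → S = 1100/207 ≈ 5.314 in
Ia = 0.2S: 0.2·5.314 = 1.063 in (exactly 220/207)
Since P=3.940 > Ia=1.063: effective rainfall P−Ia = 29779/10350 in
Q = (29779/10350)²/((29779/10350) + 1100/207) = (886788841/107122500)/(84779/10350) = 886788841/877462650 in ≈ 1.011 in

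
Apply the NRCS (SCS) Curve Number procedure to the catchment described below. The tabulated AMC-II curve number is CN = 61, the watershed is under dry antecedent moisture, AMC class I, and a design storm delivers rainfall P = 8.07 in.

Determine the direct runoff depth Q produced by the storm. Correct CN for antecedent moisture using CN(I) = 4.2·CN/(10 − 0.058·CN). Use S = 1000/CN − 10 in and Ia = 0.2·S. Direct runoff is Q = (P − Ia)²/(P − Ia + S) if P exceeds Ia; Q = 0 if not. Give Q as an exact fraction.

Q = 46048438921/36917950300 in ≈ 1.247 in

CN(I) from CN(II)=61: (4.2·61)/(10 − 0.058·61) = 42700/1077 ≈ 39.647
Retention S: 1000/CN − 10 with CN=39.647 → S = 6500/427 ≈ 15.222 in
Initial abstraction Ia = S/5 = (6500/427)/5 = 1300/427 ≈ 3.044 in
Excess rainfall: 8.070 − 3.044 = 5.026 in; P > Ia so Q > 0
Runoff Q = (P−Ia)²/(P−Ia+S) = (5.026)²/(5.026+15.222) = 46048438921/36917950300 ≈ 1.247 in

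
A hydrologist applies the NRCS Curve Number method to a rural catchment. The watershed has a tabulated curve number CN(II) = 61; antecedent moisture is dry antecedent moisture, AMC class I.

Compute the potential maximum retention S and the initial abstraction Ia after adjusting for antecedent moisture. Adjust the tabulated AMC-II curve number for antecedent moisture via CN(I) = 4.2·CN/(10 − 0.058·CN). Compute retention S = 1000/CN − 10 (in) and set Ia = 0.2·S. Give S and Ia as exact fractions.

Adjust CN=61 to AMC I: 4.2·61/(10 − 0.058·61) → (1281/5) ÷ (3231/500) = 42700/1077 ≈ 39.647
S = 1000/(42700/1077) − 10 = 6500/427 in ≈ 15.222 in
Ia = 0.2·(6500/427) = 1300/427 in ≈ 3.044 in

S = 6500/427 in ≈ 15.222 in; Ia = 1300/427 in ≈ 3.044 in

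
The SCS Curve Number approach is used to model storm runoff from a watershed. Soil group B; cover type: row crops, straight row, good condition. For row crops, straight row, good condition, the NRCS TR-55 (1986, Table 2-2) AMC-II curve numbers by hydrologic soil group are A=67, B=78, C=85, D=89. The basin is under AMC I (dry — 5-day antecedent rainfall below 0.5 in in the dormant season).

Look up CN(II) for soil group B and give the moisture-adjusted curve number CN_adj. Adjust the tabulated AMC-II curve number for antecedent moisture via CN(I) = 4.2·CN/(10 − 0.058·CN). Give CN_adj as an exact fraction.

CN_adj = 81900/1369 ≈ 59.825

NRCS table: row crops, straight row, good condition, soil group B → CN(II) = 78
Adjust CN=78 to AMC I: 4.2·78/(10 − 0.058·78) → (1638/5) ÷ (1369/250) = 81900/1369 ≈ 59.825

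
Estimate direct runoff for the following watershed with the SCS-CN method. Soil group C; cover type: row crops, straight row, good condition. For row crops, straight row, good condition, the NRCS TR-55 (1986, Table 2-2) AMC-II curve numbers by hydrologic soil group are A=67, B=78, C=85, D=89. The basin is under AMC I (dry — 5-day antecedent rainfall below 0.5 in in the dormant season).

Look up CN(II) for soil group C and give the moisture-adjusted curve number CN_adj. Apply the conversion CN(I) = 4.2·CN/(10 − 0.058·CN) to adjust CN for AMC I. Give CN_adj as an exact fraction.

NRCS table: row crops, straight row, good condition, soil group C → CN(II) = 85
Dry (AMC I): CN(I) = 4.2·85/(10 − 0.058·85) = 357/(507/100) = 11900/169 ≈ 70.414

CN_adj = 11900/169 ≈ 70.414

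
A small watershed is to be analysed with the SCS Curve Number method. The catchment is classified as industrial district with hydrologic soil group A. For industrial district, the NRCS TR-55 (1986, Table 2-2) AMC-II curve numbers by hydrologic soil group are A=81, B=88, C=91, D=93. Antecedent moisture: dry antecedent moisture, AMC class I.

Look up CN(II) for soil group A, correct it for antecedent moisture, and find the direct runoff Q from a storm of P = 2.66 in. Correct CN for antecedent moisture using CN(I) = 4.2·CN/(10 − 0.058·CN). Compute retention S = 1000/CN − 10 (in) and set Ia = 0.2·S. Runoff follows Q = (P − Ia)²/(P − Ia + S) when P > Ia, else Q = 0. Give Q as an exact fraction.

NRCS table: industrial district, soil group A → CN(II) = 81
Adjust CN=81 to AMC I: 4.2·81/(10 − 0.058·81) → (1701/5) ÷ (2651/500) = 170100/2651 ≈ 64.164
Max retention: S = 1000/(170100/2651) − 10 = 9500/1701 in (≈ 5.585 in)
Ia = 0.2·(9500/1701) = 1900/1701 in ≈ 1.117 in
P − Ia = 2.660 − 1.117 = 131233/85050 ≈ 1.543 in (> 0, runoff occurs)
Runoff Q = (P−Ia)²/(P−Ia+S) = (1.543)²/(1.543+5.585) = 906426331/2713690350 ≈ 0.334 in

Q = 906426331/2713690350 in ≈ 0.334 in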